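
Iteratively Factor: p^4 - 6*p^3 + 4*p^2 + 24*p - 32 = (p + 2)*(p^3 - 8*p^2 + 20*p - 16) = (p - 2)*(p + 2)*(p^2 - 6*p + 8) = (p - 4)*(p - 2)*(p + 2)*(p - 2)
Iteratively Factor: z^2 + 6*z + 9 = (z + 3)*(z + 3)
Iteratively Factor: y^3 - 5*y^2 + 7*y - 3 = (y - 1)*(y^2 - 4*y + 3) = (y - 3)*(y - 1)*(y - 1)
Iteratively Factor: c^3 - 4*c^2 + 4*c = (c - 2)*(c^2 - 2*c) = c*(c - 2)*(c - 2)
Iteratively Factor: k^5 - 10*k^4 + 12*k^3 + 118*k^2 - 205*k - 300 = (k + 1)*(k^4 - 11*k^3 + 23*k^2 + 95*k - 300) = (k - 5)*(k + 1)*(k^3 - 6*k^2 - 7*k + 60) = (k - 5)*(k - 4)*(k + 1)*(k^2 - 2*k - 15) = (k - 5)^2*(k - 4)*(k + 1)*(k + 3)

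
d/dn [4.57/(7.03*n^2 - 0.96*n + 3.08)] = (4.3872 - 64.2542*n)/(7.03*n^2 - 0.96*n + 3.08)^2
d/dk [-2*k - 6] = -2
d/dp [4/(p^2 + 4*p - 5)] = 8*(-p - 2)/(p^2 + 4*p - 5)^2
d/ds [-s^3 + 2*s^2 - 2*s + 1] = -3*s^2 + 4*s - 2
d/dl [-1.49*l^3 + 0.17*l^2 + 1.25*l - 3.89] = -4.47*l^2 + 0.34*l + 1.25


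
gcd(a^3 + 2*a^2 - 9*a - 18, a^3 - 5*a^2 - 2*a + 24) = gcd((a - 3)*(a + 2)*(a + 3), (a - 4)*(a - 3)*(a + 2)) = a^2 - a - 6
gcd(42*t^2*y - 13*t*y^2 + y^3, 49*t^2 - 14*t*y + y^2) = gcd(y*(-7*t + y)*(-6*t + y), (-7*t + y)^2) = -7*t + y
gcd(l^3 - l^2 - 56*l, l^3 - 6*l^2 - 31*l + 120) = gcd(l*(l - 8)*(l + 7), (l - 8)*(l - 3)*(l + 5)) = l - 8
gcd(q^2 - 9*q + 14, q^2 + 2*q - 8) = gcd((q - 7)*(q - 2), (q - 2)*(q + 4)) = q - 2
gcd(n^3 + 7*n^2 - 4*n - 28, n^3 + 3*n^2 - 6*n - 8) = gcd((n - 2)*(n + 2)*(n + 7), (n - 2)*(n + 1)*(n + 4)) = n - 2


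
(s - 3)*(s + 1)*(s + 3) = s^3 + s^2 - 9*s - 9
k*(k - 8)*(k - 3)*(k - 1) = k^4 - 12*k^3 + 35*k^2 - 24*k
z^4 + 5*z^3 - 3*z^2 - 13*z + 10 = (z - 1)^2*(z + 2)*(z + 5)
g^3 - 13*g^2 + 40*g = g*(g - 8)*(g - 5)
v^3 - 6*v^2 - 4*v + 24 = (v - 6)*(v - 2)*(v + 2)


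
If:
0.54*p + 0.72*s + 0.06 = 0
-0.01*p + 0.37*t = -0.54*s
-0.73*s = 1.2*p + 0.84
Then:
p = -1.19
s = 0.81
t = -1.22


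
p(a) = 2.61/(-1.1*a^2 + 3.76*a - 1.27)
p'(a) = 2.61*(2.2*a - 3.76)/(-1.1*a^2 + 3.76*a - 1.27)^2 = (5.742*a - 9.8136)/(1.1*a^2 - 3.76*a + 1.27)^2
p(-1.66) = -0.25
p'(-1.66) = -0.17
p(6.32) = -0.12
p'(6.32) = 0.06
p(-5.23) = -0.05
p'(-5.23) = -0.02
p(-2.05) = -0.19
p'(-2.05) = -0.12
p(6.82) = -0.10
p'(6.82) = 0.04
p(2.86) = 5.37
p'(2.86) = 27.97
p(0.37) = -88.81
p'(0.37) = -8901.72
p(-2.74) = -0.13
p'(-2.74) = -0.06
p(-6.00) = -0.04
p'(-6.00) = -0.01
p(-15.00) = -0.01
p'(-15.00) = -0.00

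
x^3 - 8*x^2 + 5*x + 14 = (x - 7)*(x - 2)*(x + 1)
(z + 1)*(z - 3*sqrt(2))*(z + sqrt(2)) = z^3 - 2*sqrt(2)*z^2 + z^2 - 6*z - 2*sqrt(2)*z - 6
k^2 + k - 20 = (k - 4)*(k + 5)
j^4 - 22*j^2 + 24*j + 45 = (j - 3)^2*(j + 1)*(j + 5)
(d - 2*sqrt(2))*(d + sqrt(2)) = d^2 - sqrt(2)*d - 4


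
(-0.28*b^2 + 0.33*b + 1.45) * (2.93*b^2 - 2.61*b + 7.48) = -0.8204*b^4 + 1.6977*b^3 + 1.2928*b^2 - 1.3161*b + 10.846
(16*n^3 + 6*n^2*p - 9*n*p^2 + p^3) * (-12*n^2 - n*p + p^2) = -192*n^5 - 88*n^4*p + 118*n^3*p^2 + 3*n^2*p^3 - 10*n*p^4 + p^5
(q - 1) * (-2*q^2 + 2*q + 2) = -2*q^3 + 4*q^2 - 2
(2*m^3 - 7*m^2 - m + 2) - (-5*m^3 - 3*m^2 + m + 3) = 7*m^3 - 4*m^2 - 2*m - 1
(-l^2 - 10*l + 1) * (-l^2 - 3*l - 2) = l^4 + 13*l^3 + 31*l^2 + 17*l - 2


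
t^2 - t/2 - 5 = (t - 5/2)*(t + 2)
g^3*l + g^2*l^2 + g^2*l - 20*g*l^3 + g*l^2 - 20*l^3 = (g - 4*l)*(g + 5*l)*(g*l + l)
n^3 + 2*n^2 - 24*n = n*(n - 4)*(n + 6)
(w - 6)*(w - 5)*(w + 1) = w^3 - 10*w^2 + 19*w + 30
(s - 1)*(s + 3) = s^2 + 2*s - 3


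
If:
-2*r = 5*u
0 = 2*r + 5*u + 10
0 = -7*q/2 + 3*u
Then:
No Solution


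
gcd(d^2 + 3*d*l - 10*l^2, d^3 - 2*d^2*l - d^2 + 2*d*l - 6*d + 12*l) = d - 2*l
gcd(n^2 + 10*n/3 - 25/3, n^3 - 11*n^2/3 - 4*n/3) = 1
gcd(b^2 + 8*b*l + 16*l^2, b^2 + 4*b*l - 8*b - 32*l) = b + 4*l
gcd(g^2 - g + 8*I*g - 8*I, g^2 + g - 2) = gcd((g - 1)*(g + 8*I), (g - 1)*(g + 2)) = g - 1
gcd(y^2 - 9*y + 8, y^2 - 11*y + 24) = y - 8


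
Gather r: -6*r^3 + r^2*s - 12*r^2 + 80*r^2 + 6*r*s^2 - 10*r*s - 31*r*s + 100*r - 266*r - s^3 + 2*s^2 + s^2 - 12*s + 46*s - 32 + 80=-6*r^3 + r^2*(s + 68) + r*(6*s^2 - 41*s - 166) - s^3 + 3*s^2 + 34*s + 48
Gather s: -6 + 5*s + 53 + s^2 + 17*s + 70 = s^2 + 22*s + 117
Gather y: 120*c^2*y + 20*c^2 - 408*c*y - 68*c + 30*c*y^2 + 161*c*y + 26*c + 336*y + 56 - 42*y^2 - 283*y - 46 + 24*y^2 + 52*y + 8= 20*c^2 - 42*c + y^2*(30*c - 18) + y*(120*c^2 - 247*c + 105) + 18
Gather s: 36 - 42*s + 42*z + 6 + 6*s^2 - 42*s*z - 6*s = 6*s^2 + s*(-42*z - 48) + 42*z + 42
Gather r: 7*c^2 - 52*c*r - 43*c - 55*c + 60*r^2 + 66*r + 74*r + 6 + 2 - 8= 7*c^2 - 98*c + 60*r^2 + r*(140 - 52*c)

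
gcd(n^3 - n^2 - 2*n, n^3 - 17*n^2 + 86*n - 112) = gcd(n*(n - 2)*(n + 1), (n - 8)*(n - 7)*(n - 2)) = n - 2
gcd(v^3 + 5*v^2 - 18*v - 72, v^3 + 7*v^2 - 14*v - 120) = v^2 + 2*v - 24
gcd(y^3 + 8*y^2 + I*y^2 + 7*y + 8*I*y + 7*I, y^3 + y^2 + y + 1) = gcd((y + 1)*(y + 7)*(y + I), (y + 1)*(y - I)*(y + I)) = y^2 + y*(1 + I) + I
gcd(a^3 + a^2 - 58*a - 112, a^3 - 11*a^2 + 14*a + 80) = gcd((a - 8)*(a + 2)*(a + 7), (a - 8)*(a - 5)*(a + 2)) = a^2 - 6*a - 16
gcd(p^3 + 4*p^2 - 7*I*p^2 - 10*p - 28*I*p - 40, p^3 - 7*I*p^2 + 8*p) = 1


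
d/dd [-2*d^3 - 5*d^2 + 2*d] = -6*d^2 - 10*d + 2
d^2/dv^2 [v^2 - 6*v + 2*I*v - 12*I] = 2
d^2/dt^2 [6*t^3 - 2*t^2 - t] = 36*t - 4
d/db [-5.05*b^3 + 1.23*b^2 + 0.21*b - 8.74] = -15.15*b^2 + 2.46*b + 0.21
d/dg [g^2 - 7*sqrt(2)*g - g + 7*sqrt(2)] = 2*g - 7*sqrt(2) - 1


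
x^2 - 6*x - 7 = (x - 7)*(x + 1)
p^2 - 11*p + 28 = (p - 7)*(p - 4)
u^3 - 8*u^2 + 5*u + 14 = (u - 7)*(u - 2)*(u + 1)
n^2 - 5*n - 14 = (n - 7)*(n + 2)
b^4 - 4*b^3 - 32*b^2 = b^2*(b - 8)*(b + 4)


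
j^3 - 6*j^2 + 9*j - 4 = (j - 4)*(j - 1)^2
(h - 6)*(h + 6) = h^2 - 36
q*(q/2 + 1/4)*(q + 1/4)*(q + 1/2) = q^4/2 + 5*q^3/8 + q^2/4 + q/32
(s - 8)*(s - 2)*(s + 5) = s^3 - 5*s^2 - 34*s + 80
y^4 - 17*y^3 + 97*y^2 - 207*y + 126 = (y - 7)*(y - 6)*(y - 3)*(y - 1)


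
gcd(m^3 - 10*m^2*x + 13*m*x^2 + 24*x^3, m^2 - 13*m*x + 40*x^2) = -m + 8*x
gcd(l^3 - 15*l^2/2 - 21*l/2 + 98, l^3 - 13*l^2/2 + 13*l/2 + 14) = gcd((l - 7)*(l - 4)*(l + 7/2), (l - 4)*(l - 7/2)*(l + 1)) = l - 4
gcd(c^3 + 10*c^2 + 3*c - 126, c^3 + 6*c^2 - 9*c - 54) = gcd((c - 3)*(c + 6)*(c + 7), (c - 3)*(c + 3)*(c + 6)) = c^2 + 3*c - 18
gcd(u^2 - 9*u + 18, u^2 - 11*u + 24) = u - 3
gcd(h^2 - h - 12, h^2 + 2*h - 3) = h + 3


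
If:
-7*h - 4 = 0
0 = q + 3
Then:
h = -4/7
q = -3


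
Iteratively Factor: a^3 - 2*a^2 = (a)*(a^2 - 2*a) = a^2*(a - 2)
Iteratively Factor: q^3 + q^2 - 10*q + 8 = (q - 1)*(q^2 + 2*q - 8) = (q - 1)*(q + 4)*(q - 2)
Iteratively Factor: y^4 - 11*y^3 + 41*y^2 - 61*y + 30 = (y - 2)*(y^3 - 9*y^2 + 23*y - 15) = (y - 3)*(y - 2)*(y^2 - 6*y + 5) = (y - 3)*(y - 2)*(y - 1)*(y - 5)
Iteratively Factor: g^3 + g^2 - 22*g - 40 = (g - 5)*(g^2 + 6*g + 8) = (g - 5)*(g + 2)*(g + 4)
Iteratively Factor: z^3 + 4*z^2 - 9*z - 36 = (z - 3)*(z^2 + 7*z + 12) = (z - 3)*(z + 3)*(z + 4)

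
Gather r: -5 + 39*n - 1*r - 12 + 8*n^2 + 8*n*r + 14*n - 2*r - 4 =8*n^2 + 53*n + r*(8*n - 3) - 21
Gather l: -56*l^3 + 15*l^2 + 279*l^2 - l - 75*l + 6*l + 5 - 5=-56*l^3 + 294*l^2 - 70*l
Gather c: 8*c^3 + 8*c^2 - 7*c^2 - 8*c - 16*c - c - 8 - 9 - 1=8*c^3 + c^2 - 25*c - 18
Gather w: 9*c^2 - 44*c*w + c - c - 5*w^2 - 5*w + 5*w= 9*c^2 - 44*c*w - 5*w^2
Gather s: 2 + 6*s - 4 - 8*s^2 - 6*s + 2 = -8*s^2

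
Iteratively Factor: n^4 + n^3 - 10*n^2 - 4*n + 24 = (n - 2)*(n^3 + 3*n^2 - 4*n - 12) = (n - 2)^2*(n^2 + 5*n + 6) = (n - 2)^2*(n + 3)*(n + 2)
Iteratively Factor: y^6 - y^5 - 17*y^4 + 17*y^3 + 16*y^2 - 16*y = (y + 4)*(y^5 - 5*y^4 + 3*y^3 + 5*y^2 - 4*y) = y*(y + 4)*(y^4 - 5*y^3 + 3*y^2 + 5*y - 4) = y*(y - 1)*(y + 4)*(y^3 - 4*y^2 - y + 4) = y*(y - 4)*(y - 1)*(y + 4)*(y^2 - 1) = y*(y - 4)*(y - 1)*(y + 1)*(y + 4)*(y - 1)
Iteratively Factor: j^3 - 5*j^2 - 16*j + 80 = (j - 4)*(j^2 - j - 20) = (j - 5)*(j - 4)*(j + 4)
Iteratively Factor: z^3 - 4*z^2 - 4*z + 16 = (z + 2)*(z^2 - 6*z + 8) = (z - 2)*(z + 2)*(z - 4)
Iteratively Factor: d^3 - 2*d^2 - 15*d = (d - 5)*(d^2 + 3*d) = d*(d - 5)*(d + 3)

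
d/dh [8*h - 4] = 8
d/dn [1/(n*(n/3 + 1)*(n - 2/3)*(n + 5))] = 18*(-6*n^3 - 33*n^2 - 29*n + 15)/(n^2*(9*n^6 + 132*n^5 + 658*n^4 + 1096*n^3 - 479*n^2 - 1740*n + 900))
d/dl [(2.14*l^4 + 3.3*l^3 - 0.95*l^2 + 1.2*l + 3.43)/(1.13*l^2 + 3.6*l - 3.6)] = (4.8364*l^5 + 26.841*l^4 - 7.05600000000001*l^3 - 40.416*l^2 - 0.911799999999999*l - 16.668)/(1.2769*l^4 + 8.136*l^3 + 4.824*l^2 - 25.92*l + 12.96)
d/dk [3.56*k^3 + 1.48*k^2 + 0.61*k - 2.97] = 10.68*k^2 + 2.96*k + 0.61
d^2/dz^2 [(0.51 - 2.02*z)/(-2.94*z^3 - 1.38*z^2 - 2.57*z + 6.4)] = (104.760432*z^5 - 3.72556800000001*z^4 - 55.938408*z^3 + 427.151628*z^2 + 38.614284*z + 50.704282)/(25.412184*z^9 + 35.784504*z^8 + 83.438964*z^7 - 100.767024*z^6 - 82.858338*z^5 - 299.362914*z^4 + 242.052353*z^3 + 42.76032*z^2 + 315.8016*z - 262.144)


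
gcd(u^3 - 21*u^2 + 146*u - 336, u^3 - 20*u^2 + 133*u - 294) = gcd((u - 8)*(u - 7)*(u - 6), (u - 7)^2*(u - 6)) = u^2 - 13*u + 42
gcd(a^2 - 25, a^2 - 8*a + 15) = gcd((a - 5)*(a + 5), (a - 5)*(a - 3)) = a - 5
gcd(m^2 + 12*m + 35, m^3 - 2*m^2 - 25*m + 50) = m + 5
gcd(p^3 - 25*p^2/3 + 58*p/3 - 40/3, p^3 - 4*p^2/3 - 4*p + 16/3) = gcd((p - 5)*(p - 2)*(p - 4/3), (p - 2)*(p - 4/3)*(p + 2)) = p^2 - 10*p/3 + 8/3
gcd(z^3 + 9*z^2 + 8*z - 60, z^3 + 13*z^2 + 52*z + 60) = z^2 + 11*z + 30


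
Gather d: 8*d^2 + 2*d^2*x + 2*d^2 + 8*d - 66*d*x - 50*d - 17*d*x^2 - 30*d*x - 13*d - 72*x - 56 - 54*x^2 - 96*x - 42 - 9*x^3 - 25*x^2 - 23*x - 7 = d^2*(2*x + 10) + d*(-17*x^2 - 96*x - 55) - 9*x^3 - 79*x^2 - 191*x - 105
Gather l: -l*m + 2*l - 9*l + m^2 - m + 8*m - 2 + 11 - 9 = l*(-m - 7) + m^2 + 7*m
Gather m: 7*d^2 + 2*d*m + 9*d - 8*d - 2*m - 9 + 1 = 7*d^2 + d + m*(2*d - 2) - 8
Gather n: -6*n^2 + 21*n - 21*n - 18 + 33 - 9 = 6 - 6*n^2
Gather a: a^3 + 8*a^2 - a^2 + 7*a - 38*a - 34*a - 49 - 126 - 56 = a^3 + 7*a^2 - 65*a - 231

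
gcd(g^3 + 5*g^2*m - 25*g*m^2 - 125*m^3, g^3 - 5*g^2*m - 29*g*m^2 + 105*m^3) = g + 5*m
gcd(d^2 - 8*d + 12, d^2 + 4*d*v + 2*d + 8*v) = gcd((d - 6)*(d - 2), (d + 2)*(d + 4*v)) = 1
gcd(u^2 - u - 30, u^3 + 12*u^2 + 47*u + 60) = u + 5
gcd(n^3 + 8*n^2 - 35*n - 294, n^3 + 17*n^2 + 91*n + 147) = n^2 + 14*n + 49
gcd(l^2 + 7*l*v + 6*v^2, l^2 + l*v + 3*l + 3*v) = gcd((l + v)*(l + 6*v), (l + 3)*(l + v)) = l + v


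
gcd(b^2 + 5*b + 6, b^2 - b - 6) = b + 2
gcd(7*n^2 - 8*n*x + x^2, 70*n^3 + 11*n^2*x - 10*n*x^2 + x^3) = -7*n + x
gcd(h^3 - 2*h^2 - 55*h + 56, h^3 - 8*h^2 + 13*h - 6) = h - 1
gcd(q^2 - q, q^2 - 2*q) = q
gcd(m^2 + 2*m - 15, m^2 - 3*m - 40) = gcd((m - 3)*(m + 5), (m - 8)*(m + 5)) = m + 5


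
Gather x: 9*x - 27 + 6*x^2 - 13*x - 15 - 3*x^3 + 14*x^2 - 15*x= -3*x^3 + 20*x^2 - 19*x - 42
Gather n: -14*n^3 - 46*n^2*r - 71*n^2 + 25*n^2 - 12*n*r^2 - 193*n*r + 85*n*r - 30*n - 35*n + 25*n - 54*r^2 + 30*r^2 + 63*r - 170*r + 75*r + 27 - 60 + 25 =-14*n^3 + n^2*(-46*r - 46) + n*(-12*r^2 - 108*r - 40) - 24*r^2 - 32*r - 8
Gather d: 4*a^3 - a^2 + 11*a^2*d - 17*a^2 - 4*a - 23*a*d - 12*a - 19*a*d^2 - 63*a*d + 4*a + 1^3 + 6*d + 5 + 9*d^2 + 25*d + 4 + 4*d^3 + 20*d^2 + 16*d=4*a^3 - 18*a^2 - 12*a + 4*d^3 + d^2*(29 - 19*a) + d*(11*a^2 - 86*a + 47) + 10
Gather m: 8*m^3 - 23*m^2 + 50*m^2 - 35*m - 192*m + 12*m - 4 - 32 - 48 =8*m^3 + 27*m^2 - 215*m - 84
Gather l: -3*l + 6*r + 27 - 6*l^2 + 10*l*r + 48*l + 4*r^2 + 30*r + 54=-6*l^2 + l*(10*r + 45) + 4*r^2 + 36*r + 81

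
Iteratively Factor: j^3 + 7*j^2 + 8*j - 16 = (j - 1)*(j^2 + 8*j + 16) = (j - 1)*(j + 4)*(j + 4)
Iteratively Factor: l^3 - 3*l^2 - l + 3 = (l - 3)*(l^2 - 1) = (l - 3)*(l - 1)*(l + 1)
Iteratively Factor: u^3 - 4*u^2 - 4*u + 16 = (u - 2)*(u^2 - 2*u - 8) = (u - 4)*(u - 2)*(u + 2)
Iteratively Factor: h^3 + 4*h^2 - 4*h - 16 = (h - 2)*(h^2 + 6*h + 8) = (h - 2)*(h + 4)*(h + 2)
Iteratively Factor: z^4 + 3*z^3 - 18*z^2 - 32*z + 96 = (z + 4)*(z^3 - z^2 - 14*z + 24) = (z - 3)*(z + 4)*(z^2 + 2*z - 8) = (z - 3)*(z - 2)*(z + 4)*(z + 4)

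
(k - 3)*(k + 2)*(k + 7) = k^3 + 6*k^2 - 13*k - 42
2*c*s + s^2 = s*(2*c + s)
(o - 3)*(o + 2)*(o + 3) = o^3 + 2*o^2 - 9*o - 18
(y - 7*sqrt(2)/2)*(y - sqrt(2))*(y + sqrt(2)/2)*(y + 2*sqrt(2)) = y^4 - 2*sqrt(2)*y^3 - 27*y^2/2 + 17*sqrt(2)*y/2 + 14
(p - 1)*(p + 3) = p^2 + 2*p - 3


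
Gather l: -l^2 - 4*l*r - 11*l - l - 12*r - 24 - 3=-l^2 + l*(-4*r - 12) - 12*r - 27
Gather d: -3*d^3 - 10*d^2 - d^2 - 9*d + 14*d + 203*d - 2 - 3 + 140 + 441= -3*d^3 - 11*d^2 + 208*d + 576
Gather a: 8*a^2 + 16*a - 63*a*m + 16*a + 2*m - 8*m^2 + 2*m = 8*a^2 + a*(32 - 63*m) - 8*m^2 + 4*m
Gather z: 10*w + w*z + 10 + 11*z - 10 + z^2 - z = 10*w + z^2 + z*(w + 10)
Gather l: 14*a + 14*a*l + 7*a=14*a*l + 21*a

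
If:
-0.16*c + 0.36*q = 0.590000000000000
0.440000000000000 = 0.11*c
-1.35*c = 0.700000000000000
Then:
No Solution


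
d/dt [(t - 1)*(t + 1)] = 2*t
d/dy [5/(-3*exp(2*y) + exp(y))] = 5*(6*exp(y) - 1)*exp(-y)/(3*exp(y) - 1)^2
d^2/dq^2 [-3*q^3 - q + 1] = -18*q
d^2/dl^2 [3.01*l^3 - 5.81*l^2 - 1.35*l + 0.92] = 18.06*l - 11.62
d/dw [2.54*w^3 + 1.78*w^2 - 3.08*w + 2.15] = 7.62*w^2 + 3.56*w - 3.08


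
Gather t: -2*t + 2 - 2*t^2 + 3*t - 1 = -2*t^2 + t + 1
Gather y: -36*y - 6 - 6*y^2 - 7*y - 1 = -6*y^2 - 43*y - 7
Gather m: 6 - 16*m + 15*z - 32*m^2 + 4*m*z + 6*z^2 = -32*m^2 + m*(4*z - 16) + 6*z^2 + 15*z + 6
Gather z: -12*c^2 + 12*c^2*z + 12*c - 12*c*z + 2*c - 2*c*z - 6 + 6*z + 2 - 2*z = -12*c^2 + 14*c + z*(12*c^2 - 14*c + 4) - 4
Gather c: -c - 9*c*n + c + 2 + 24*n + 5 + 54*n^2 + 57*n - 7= -9*c*n + 54*n^2 + 81*n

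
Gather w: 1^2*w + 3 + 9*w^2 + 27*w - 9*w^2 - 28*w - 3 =0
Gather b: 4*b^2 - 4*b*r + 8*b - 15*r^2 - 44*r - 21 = 4*b^2 + b*(8 - 4*r) - 15*r^2 - 44*r - 21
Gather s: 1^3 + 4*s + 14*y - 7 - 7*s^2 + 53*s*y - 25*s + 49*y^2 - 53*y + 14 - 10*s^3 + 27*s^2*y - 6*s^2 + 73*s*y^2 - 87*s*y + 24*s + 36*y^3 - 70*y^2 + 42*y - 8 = -10*s^3 + s^2*(27*y - 13) + s*(73*y^2 - 34*y + 3) + 36*y^3 - 21*y^2 + 3*y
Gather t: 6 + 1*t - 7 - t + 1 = 0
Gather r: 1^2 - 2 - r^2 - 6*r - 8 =-r^2 - 6*r - 9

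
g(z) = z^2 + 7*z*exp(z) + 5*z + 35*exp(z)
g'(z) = 7*z*exp(z) + 2*z + 42*exp(z) + 5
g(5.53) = 18643.76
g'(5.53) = 20366.60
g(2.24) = 492.27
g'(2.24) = 551.29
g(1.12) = 138.15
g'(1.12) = 159.99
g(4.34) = 5055.67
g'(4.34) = 5565.77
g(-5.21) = 1.09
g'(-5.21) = -5.39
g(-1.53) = -0.05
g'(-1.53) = 8.72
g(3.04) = 1200.99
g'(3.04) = 1333.96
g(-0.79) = 10.05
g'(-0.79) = 19.97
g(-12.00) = 84.00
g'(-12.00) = -19.00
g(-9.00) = 36.00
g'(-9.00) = -13.00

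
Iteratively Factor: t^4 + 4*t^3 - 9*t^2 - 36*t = (t - 3)*(t^3 + 7*t^2 + 12*t) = t*(t - 3)*(t^2 + 7*t + 12) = t*(t - 3)*(t + 3)*(t + 4)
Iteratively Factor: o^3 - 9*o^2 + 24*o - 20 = (o - 2)*(o^2 - 7*o + 10) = (o - 2)^2*(o - 5)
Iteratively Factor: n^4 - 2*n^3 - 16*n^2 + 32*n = (n + 4)*(n^3 - 6*n^2 + 8*n) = (n - 4)*(n + 4)*(n^2 - 2*n) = n*(n - 4)*(n + 4)*(n - 2)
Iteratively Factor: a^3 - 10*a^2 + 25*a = (a)*(a^2 - 10*a + 25) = a*(a - 5)*(a - 5)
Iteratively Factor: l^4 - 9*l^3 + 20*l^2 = (l)*(l^3 - 9*l^2 + 20*l) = l*(l - 4)*(l^2 - 5*l) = l^2*(l - 4)*(l - 5)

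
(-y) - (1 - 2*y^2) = 2*y^2 - y - 1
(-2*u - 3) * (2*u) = -4*u^2 - 6*u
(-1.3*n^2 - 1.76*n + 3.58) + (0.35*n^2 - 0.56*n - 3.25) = -0.95*n^2 - 2.32*n + 0.33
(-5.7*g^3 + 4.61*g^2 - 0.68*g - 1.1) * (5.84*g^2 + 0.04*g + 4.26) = -33.288*g^5 + 26.6944*g^4 - 28.0688*g^3 + 13.1874*g^2 - 2.9408*g - 4.686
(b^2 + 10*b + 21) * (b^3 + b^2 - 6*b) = b^5 + 11*b^4 + 25*b^3 - 39*b^2 - 126*b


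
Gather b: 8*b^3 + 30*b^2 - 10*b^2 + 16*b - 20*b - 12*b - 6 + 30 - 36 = 8*b^3 + 20*b^2 - 16*b - 12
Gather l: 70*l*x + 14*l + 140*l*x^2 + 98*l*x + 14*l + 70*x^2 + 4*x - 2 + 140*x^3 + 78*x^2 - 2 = l*(140*x^2 + 168*x + 28) + 140*x^3 + 148*x^2 + 4*x - 4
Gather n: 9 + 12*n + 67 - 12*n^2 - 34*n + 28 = -12*n^2 - 22*n + 104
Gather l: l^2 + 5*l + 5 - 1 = l^2 + 5*l + 4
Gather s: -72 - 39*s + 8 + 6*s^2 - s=6*s^2 - 40*s - 64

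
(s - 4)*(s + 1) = s^2 - 3*s - 4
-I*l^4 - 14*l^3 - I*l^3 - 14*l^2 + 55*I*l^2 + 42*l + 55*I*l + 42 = (l - 7*I)*(l - 6*I)*(l - I)*(-I*l - I)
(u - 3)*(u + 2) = u^2 - u - 6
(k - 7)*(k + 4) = k^2 - 3*k - 28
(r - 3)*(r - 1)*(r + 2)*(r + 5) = r^4 + 3*r^3 - 15*r^2 - 19*r + 30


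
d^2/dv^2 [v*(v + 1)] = 2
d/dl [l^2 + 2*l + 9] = 2*l + 2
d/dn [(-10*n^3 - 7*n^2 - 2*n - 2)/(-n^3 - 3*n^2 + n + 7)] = (23*n^4 - 24*n^3 - 229*n^2 - 110*n - 12)/(n^6 + 6*n^5 + 7*n^4 - 20*n^3 - 41*n^2 + 14*n + 49)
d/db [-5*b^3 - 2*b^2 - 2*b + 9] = -15*b^2 - 4*b - 2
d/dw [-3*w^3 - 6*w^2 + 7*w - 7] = -9*w^2 - 12*w + 7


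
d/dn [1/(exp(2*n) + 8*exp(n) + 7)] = 2*(-exp(n) - 4)*exp(n)/(exp(2*n) + 8*exp(n) + 7)^2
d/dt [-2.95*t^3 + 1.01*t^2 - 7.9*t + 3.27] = -8.85*t^2 + 2.02*t - 7.9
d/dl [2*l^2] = 4*l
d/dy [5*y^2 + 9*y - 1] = 10*y + 9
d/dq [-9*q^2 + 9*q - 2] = 9 - 18*q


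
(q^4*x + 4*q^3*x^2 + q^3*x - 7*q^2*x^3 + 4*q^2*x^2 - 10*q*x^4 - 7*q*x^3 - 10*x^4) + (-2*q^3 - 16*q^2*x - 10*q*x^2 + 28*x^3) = q^4*x + 4*q^3*x^2 + q^3*x - 2*q^3 - 7*q^2*x^3 + 4*q^2*x^2 - 16*q^2*x - 10*q*x^4 - 7*q*x^3 - 10*q*x^2 - 10*x^4 + 28*x^3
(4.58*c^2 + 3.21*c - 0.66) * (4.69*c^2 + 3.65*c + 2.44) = 21.4802*c^4 + 31.7719*c^3 + 19.7963*c^2 + 5.4234*c - 1.6104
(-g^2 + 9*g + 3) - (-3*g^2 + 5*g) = 2*g^2 + 4*g + 3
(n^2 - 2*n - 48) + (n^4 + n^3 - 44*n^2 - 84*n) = n^4 + n^3 - 43*n^2 - 86*n - 48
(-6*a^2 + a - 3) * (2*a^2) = -12*a^4 + 2*a^3 - 6*a^2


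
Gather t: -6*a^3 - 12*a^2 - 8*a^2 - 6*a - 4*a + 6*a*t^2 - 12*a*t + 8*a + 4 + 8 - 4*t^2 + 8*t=-6*a^3 - 20*a^2 - 2*a + t^2*(6*a - 4) + t*(8 - 12*a) + 12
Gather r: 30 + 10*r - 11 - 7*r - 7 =3*r + 12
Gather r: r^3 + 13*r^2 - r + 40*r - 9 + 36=r^3 + 13*r^2 + 39*r + 27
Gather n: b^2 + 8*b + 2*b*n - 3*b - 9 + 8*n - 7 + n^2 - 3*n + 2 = b^2 + 5*b + n^2 + n*(2*b + 5) - 14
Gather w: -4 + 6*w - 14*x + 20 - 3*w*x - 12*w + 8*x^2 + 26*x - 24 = w*(-3*x - 6) + 8*x^2 + 12*x - 8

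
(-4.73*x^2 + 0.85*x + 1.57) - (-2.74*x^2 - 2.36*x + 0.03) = -1.99*x^2 + 3.21*x + 1.54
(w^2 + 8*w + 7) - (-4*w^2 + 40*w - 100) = 5*w^2 - 32*w + 107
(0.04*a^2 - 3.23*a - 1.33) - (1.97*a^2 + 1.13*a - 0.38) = -1.93*a^2 - 4.36*a - 0.95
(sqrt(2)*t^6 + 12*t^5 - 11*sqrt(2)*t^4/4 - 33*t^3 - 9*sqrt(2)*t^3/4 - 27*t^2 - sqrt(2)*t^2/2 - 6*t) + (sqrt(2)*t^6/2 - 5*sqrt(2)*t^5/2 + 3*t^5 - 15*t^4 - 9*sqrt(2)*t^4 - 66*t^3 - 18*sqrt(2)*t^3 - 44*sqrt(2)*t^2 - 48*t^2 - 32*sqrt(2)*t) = 3*sqrt(2)*t^6/2 - 5*sqrt(2)*t^5/2 + 15*t^5 - 47*sqrt(2)*t^4/4 - 15*t^4 - 99*t^3 - 81*sqrt(2)*t^3/4 - 75*t^2 - 89*sqrt(2)*t^2/2 - 32*sqrt(2)*t - 6*t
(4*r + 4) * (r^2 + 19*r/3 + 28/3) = 4*r^3 + 88*r^2/3 + 188*r/3 + 112/3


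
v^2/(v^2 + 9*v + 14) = v^2/(v^2 + 9*v + 14)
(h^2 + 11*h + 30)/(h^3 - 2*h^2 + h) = (h^2 + 11*h + 30)/(h*(h^2 - 2*h + 1))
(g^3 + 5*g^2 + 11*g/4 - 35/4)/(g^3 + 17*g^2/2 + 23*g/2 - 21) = (g + 5/2)/(g + 6)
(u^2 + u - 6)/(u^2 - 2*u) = (u + 3)/u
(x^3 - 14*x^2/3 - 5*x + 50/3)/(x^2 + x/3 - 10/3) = x - 5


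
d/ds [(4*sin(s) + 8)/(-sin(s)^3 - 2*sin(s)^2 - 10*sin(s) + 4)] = 8*(sin(s)^3 + 4*sin(s)^2 + 4*sin(s) + 12)*cos(s)/(sin(s)^3 + 2*sin(s)^2 + 10*sin(s) - 4)^2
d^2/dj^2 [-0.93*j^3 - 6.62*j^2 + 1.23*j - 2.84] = -5.58*j - 13.24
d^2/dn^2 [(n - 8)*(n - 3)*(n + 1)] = 6*n - 20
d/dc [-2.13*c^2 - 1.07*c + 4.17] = -4.26*c - 1.07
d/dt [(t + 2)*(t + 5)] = 2*t + 7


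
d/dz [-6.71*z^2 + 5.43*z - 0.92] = 5.43 - 13.42*z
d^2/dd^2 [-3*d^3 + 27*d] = -18*d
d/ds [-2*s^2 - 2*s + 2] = -4*s - 2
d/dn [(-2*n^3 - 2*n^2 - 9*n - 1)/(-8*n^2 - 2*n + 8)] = (8*n^4 + 4*n^3 - 58*n^2 - 24*n - 37)/(2*(16*n^4 + 8*n^3 - 31*n^2 - 8*n + 16))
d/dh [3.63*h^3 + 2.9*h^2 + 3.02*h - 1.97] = 10.89*h^2 + 5.8*h + 3.02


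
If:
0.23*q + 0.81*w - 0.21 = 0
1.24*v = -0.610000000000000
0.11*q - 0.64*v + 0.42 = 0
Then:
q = -6.68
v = -0.49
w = 2.16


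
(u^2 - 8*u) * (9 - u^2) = -u^4 + 8*u^3 + 9*u^2 - 72*u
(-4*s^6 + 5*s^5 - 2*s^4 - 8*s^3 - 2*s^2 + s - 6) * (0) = 0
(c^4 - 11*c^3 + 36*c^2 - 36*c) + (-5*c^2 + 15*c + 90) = c^4 - 11*c^3 + 31*c^2 - 21*c + 90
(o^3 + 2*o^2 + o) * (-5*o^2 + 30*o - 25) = -5*o^5 + 20*o^4 + 30*o^3 - 20*o^2 - 25*o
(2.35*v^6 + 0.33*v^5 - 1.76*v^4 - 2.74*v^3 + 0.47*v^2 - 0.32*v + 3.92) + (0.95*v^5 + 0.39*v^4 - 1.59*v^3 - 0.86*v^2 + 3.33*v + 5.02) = 2.35*v^6 + 1.28*v^5 - 1.37*v^4 - 4.33*v^3 - 0.39*v^2 + 3.01*v + 8.94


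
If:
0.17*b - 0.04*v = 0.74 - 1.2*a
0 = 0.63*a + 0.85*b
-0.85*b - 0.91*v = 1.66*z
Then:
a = 0.707248933980297 - 0.0697376436238368*z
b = 0.0516879005682555*z - 0.524196268714808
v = 0.489633877370975 - 1.87245573130002*z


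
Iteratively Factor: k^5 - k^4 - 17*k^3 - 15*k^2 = (k)*(k^4 - k^3 - 17*k^2 - 15*k) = k^2*(k^3 - k^2 - 17*k - 15) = k^2*(k + 1)*(k^2 - 2*k - 15) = k^2*(k - 5)*(k + 1)*(k + 3)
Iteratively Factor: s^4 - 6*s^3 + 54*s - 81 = (s + 3)*(s^3 - 9*s^2 + 27*s - 27) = (s - 3)*(s + 3)*(s^2 - 6*s + 9) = (s - 3)^2*(s + 3)*(s - 3)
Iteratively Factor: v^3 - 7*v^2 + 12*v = (v - 4)*(v^2 - 3*v) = (v - 4)*(v - 3)*(v)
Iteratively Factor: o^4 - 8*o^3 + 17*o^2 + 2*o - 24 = (o + 1)*(o^3 - 9*o^2 + 26*o - 24) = (o - 3)*(o + 1)*(o^2 - 6*o + 8) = (o - 3)*(o - 2)*(o + 1)*(o - 4)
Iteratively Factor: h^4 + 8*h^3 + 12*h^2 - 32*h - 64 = (h + 2)*(h^3 + 6*h^2 - 32) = (h + 2)*(h + 4)*(h^2 + 2*h - 8) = (h - 2)*(h + 2)*(h + 4)*(h + 4)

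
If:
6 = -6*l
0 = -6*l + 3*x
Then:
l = -1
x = -2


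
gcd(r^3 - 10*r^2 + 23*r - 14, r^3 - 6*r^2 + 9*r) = 1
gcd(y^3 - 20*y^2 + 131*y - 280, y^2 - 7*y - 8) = y - 8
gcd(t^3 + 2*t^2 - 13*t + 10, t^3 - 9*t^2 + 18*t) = 1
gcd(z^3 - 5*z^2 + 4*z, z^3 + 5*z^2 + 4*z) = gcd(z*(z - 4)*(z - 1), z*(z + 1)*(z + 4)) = z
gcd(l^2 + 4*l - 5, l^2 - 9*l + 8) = l - 1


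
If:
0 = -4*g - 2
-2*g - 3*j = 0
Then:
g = -1/2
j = 1/3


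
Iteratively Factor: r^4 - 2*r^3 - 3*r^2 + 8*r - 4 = (r + 2)*(r^3 - 4*r^2 + 5*r - 2) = (r - 1)*(r + 2)*(r^2 - 3*r + 2) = (r - 1)^2*(r + 2)*(r - 2)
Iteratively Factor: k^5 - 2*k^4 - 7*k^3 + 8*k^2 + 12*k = (k - 3)*(k^4 + k^3 - 4*k^2 - 4*k) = (k - 3)*(k - 2)*(k^3 + 3*k^2 + 2*k) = (k - 3)*(k - 2)*(k + 1)*(k^2 + 2*k) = (k - 3)*(k - 2)*(k + 1)*(k + 2)*(k)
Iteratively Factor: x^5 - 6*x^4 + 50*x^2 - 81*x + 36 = (x - 3)*(x^4 - 3*x^3 - 9*x^2 + 23*x - 12) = (x - 4)*(x - 3)*(x^3 + x^2 - 5*x + 3) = (x - 4)*(x - 3)*(x - 1)*(x^2 + 2*x - 3) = (x - 4)*(x - 3)*(x - 1)*(x + 3)*(x - 1)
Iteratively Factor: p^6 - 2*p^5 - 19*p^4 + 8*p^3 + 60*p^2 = (p)*(p^5 - 2*p^4 - 19*p^3 + 8*p^2 + 60*p) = p*(p - 5)*(p^4 + 3*p^3 - 4*p^2 - 12*p) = p*(p - 5)*(p + 3)*(p^3 - 4*p) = p^2*(p - 5)*(p + 3)*(p^2 - 4) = p^2*(p - 5)*(p - 2)*(p + 3)*(p + 2)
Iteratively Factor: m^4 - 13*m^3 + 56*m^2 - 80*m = (m - 5)*(m^3 - 8*m^2 + 16*m) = m*(m - 5)*(m^2 - 8*m + 16) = m*(m - 5)*(m - 4)*(m - 4)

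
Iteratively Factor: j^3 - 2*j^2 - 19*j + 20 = (j + 4)*(j^2 - 6*j + 5) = (j - 5)*(j + 4)*(j - 1)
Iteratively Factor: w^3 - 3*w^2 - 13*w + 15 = (w + 3)*(w^2 - 6*w + 5) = (w - 5)*(w + 3)*(w - 1)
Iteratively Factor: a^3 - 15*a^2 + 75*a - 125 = (a - 5)*(a^2 - 10*a + 25) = (a - 5)^2*(a - 5)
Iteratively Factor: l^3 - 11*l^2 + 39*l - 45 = (l - 3)*(l^2 - 8*l + 15) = (l - 5)*(l - 3)*(l - 3)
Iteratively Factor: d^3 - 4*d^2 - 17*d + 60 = (d - 5)*(d^2 + d - 12) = (d - 5)*(d - 3)*(d + 4)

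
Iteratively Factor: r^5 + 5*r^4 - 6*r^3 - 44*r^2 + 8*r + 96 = (r - 2)*(r^4 + 7*r^3 + 8*r^2 - 28*r - 48) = (r - 2)*(r + 2)*(r^3 + 5*r^2 - 2*r - 24) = (r - 2)^2*(r + 2)*(r^2 + 7*r + 12) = (r - 2)^2*(r + 2)*(r + 3)*(r + 4)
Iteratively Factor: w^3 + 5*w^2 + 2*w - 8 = (w + 4)*(w^2 + w - 2) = (w + 2)*(w + 4)*(w - 1)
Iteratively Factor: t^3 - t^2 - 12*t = (t + 3)*(t^2 - 4*t) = t*(t + 3)*(t - 4)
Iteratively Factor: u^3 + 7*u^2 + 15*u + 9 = (u + 3)*(u^2 + 4*u + 3) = (u + 3)^2*(u + 1)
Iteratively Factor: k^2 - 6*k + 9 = (k - 3)*(k - 3)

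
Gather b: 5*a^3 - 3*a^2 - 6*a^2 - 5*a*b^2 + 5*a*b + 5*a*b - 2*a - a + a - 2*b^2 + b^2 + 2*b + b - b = 5*a^3 - 9*a^2 - 2*a + b^2*(-5*a - 1) + b*(10*a + 2)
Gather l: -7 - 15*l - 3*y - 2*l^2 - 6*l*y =-2*l^2 + l*(-6*y - 15) - 3*y - 7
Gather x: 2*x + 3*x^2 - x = 3*x^2 + x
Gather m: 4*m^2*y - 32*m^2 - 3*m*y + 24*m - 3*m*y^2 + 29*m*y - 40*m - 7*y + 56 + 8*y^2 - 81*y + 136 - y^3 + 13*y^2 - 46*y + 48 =m^2*(4*y - 32) + m*(-3*y^2 + 26*y - 16) - y^3 + 21*y^2 - 134*y + 240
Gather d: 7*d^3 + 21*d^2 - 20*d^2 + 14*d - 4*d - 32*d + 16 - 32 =7*d^3 + d^2 - 22*d - 16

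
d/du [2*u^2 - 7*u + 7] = 4*u - 7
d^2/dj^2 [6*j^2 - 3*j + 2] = 12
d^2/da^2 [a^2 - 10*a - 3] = 2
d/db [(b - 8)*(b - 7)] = 2*b - 15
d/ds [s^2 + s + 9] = 2*s + 1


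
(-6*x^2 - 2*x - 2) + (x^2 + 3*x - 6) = -5*x^2 + x - 8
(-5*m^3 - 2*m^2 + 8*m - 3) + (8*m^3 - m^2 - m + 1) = 3*m^3 - 3*m^2 + 7*m - 2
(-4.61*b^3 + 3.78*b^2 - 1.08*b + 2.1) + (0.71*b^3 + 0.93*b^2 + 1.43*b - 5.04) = -3.9*b^3 + 4.71*b^2 + 0.35*b - 2.94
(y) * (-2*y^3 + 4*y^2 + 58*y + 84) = -2*y^4 + 4*y^3 + 58*y^2 + 84*y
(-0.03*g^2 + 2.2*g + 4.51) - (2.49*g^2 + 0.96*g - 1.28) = -2.52*g^2 + 1.24*g + 5.79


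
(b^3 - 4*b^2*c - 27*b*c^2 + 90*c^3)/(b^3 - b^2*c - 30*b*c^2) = (b - 3*c)/b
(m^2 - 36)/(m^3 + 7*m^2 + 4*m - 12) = (m - 6)/(m^2 + m - 2)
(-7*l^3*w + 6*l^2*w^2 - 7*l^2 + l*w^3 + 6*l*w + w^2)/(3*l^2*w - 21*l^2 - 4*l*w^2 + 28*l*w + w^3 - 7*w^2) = (7*l^2*w + l*w^2 + 7*l + w)/(-3*l*w + 21*l + w^2 - 7*w)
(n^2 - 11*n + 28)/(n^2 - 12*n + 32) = (n - 7)/(n - 8)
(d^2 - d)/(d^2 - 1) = d/(d + 1)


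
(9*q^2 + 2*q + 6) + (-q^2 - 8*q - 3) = 8*q^2 - 6*q + 3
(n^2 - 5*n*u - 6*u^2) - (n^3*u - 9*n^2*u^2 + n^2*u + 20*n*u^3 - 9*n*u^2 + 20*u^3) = -n^3*u + 9*n^2*u^2 - n^2*u + n^2 - 20*n*u^3 + 9*n*u^2 - 5*n*u - 20*u^3 - 6*u^2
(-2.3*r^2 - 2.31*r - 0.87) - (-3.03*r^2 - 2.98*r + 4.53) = 0.73*r^2 + 0.67*r - 5.4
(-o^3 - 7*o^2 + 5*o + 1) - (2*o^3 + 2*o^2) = -3*o^3 - 9*o^2 + 5*o + 1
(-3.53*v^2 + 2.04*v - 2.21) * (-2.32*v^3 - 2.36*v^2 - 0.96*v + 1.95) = 8.1896*v^5 + 3.598*v^4 + 3.7016*v^3 - 3.6263*v^2 + 6.0996*v - 4.3095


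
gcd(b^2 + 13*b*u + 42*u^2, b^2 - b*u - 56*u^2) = b + 7*u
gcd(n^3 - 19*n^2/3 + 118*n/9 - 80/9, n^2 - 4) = n - 2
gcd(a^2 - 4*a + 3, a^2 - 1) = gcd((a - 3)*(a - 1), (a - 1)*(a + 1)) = a - 1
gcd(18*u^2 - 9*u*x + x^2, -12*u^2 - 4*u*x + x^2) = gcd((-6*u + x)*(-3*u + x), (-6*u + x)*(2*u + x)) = -6*u + x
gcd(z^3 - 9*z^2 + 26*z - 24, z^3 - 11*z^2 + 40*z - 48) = z^2 - 7*z + 12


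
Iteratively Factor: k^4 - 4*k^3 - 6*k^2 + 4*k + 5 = (k + 1)*(k^3 - 5*k^2 - k + 5) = (k - 1)*(k + 1)*(k^2 - 4*k - 5) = (k - 1)*(k + 1)^2*(k - 5)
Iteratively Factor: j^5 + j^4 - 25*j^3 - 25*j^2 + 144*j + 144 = (j + 1)*(j^4 - 25*j^2 + 144) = (j + 1)*(j + 3)*(j^3 - 3*j^2 - 16*j + 48) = (j + 1)*(j + 3)*(j + 4)*(j^2 - 7*j + 12) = (j - 3)*(j + 1)*(j + 3)*(j + 4)*(j - 4)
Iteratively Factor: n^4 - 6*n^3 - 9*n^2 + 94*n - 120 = (n - 2)*(n^3 - 4*n^2 - 17*n + 60) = (n - 3)*(n - 2)*(n^2 - n - 20) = (n - 5)*(n - 3)*(n - 2)*(n + 4)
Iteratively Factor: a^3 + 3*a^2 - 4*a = (a)*(a^2 + 3*a - 4) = a*(a + 4)*(a - 1)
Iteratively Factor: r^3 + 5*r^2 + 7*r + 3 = (r + 1)*(r^2 + 4*r + 3) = (r + 1)*(r + 3)*(r + 1)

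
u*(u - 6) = u^2 - 6*u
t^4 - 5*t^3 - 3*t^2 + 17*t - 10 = (t - 5)*(t - 1)^2*(t + 2)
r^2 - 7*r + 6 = (r - 6)*(r - 1)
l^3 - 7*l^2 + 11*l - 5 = (l - 5)*(l - 1)^2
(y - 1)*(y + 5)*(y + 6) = y^3 + 10*y^2 + 19*y - 30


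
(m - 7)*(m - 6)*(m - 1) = m^3 - 14*m^2 + 55*m - 42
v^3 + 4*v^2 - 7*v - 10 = (v - 2)*(v + 1)*(v + 5)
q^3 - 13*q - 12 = (q - 4)*(q + 1)*(q + 3)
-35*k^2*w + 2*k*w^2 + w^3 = w*(-5*k + w)*(7*k + w)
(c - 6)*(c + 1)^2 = c^3 - 4*c^2 - 11*c - 6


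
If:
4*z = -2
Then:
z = -1/2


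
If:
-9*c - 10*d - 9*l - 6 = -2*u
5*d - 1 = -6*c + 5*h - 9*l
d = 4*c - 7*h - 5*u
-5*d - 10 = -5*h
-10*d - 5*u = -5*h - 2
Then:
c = 459/95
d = -634/285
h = -64/285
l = -1709/855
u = 1318/285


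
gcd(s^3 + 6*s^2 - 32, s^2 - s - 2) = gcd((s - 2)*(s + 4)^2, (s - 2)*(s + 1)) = s - 2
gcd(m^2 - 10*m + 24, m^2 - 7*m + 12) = m - 4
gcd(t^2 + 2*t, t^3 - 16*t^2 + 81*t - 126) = 1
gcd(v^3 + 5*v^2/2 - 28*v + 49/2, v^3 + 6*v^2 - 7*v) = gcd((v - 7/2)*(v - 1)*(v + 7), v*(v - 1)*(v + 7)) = v^2 + 6*v - 7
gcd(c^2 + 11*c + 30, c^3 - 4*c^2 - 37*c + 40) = c + 5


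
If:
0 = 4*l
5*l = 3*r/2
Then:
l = 0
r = 0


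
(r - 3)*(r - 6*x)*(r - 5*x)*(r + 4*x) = r^4 - 7*r^3*x - 3*r^3 - 14*r^2*x^2 + 21*r^2*x + 120*r*x^3 + 42*r*x^2 - 360*x^3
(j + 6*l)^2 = j^2 + 12*j*l + 36*l^2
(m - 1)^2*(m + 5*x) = m^3 + 5*m^2*x - 2*m^2 - 10*m*x + m + 5*x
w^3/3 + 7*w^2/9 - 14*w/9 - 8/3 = (w/3 + 1)*(w - 2)*(w + 4/3)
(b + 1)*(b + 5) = b^2 + 6*b + 5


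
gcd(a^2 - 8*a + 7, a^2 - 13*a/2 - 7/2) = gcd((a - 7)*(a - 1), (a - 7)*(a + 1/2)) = a - 7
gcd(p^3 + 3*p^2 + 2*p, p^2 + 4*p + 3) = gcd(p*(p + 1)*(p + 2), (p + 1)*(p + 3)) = p + 1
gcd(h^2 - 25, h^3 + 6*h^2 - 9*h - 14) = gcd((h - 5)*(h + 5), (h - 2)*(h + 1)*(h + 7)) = 1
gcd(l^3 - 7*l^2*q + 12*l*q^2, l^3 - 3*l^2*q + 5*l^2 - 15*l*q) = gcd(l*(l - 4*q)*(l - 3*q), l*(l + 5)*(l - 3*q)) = -l^2 + 3*l*q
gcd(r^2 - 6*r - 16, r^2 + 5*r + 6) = r + 2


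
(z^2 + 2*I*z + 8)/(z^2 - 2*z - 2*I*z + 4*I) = (z + 4*I)/(z - 2)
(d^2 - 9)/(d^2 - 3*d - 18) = (d - 3)/(d - 6)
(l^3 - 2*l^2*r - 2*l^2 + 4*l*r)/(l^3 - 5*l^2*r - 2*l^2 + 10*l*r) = (-l + 2*r)/(-l + 5*r)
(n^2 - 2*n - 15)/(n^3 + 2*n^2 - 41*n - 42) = (n^2 - 2*n - 15)/(n^3 + 2*n^2 - 41*n - 42)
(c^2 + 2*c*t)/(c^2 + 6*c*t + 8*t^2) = c/(c + 4*t)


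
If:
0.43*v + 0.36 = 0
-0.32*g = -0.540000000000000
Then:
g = 1.69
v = -0.84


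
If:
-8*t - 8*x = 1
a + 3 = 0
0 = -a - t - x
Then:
No Solution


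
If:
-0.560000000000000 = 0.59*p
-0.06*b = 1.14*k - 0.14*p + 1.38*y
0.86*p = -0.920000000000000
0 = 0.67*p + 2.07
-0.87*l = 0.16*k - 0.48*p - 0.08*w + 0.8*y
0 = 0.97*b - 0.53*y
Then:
No Solution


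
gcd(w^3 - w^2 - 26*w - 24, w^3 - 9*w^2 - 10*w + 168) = w^2 - 2*w - 24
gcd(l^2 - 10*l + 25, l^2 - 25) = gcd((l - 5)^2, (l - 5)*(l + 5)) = l - 5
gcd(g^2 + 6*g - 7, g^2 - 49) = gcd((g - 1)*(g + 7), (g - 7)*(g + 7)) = g + 7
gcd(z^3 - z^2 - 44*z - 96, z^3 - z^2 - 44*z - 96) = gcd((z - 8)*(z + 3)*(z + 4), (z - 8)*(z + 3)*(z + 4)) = z^3 - z^2 - 44*z - 96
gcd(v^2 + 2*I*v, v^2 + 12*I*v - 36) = 1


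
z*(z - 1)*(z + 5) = z^3 + 4*z^2 - 5*z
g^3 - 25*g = g*(g - 5)*(g + 5)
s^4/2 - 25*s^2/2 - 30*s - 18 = (s/2 + 1/2)*(s - 6)*(s + 2)*(s + 3)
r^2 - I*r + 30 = (r - 6*I)*(r + 5*I)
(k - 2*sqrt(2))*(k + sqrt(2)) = k^2 - sqrt(2)*k - 4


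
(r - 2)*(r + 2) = r^2 - 4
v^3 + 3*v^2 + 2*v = v*(v + 1)*(v + 2)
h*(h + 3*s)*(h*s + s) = h^3*s + 3*h^2*s^2 + h^2*s + 3*h*s^2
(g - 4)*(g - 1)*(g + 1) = g^3 - 4*g^2 - g + 4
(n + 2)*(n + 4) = n^2 + 6*n + 8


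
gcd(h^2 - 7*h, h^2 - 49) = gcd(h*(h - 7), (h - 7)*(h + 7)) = h - 7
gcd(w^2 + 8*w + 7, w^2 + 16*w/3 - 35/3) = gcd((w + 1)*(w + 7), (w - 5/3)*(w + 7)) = w + 7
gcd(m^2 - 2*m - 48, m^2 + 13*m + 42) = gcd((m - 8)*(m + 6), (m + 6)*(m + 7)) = m + 6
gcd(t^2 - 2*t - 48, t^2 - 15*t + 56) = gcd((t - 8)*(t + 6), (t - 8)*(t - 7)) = t - 8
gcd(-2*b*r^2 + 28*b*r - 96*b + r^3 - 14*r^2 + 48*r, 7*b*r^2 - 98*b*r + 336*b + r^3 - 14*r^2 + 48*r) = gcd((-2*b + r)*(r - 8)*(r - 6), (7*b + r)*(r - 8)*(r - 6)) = r^2 - 14*r + 48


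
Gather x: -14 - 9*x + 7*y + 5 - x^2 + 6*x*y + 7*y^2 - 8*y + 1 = -x^2 + x*(6*y - 9) + 7*y^2 - y - 8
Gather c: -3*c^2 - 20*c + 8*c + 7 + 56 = -3*c^2 - 12*c + 63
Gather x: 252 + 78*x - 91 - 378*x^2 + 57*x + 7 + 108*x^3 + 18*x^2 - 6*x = 108*x^3 - 360*x^2 + 129*x + 168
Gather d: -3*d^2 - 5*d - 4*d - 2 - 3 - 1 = -3*d^2 - 9*d - 6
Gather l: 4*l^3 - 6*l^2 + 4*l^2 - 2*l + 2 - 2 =4*l^3 - 2*l^2 - 2*l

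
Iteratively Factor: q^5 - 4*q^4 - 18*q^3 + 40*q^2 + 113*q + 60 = (q + 3)*(q^4 - 7*q^3 + 3*q^2 + 31*q + 20) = (q - 5)*(q + 3)*(q^3 - 2*q^2 - 7*q - 4) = (q - 5)*(q - 4)*(q + 3)*(q^2 + 2*q + 1) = (q - 5)*(q - 4)*(q + 1)*(q + 3)*(q + 1)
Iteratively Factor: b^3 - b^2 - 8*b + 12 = (b - 2)*(b^2 + b - 6) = (b - 2)^2*(b + 3)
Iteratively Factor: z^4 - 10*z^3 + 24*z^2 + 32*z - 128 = (z - 4)*(z^3 - 6*z^2 + 32) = (z - 4)^2*(z^2 - 2*z - 8) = (z - 4)^2*(z + 2)*(z - 4)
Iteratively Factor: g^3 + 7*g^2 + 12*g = (g + 3)*(g^2 + 4*g) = g*(g + 3)*(g + 4)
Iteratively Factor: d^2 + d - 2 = (d + 2)*(d - 1)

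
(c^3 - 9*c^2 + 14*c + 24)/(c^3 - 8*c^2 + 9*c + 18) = (c - 4)/(c - 3)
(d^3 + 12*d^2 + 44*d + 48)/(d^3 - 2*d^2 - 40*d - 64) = (d + 6)/(d - 8)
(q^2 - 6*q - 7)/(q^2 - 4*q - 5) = (q - 7)/(q - 5)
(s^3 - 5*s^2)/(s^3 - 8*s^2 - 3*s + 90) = s^2/(s^2 - 3*s - 18)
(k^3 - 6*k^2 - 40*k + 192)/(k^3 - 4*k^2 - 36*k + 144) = (k - 8)/(k - 6)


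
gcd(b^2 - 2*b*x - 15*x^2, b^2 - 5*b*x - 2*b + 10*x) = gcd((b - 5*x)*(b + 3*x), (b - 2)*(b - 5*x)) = -b + 5*x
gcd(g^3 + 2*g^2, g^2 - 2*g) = g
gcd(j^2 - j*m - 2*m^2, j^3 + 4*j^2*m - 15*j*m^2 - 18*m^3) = j + m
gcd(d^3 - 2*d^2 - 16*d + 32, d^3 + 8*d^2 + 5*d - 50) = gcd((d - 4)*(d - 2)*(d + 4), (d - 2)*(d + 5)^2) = d - 2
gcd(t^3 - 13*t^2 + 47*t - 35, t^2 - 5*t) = t - 5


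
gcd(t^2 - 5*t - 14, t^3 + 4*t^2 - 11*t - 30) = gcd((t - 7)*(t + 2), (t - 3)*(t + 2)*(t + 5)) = t + 2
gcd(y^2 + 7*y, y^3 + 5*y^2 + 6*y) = y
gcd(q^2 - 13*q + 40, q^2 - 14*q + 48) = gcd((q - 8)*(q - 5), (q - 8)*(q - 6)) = q - 8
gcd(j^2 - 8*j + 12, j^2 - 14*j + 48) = j - 6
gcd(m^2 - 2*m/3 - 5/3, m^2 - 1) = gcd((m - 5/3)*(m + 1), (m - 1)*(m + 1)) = m + 1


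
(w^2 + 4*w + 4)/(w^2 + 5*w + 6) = (w + 2)/(w + 3)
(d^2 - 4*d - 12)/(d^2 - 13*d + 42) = (d + 2)/(d - 7)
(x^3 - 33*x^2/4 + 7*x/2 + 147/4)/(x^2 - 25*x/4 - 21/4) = (4*x^2 - 5*x - 21)/(4*x + 3)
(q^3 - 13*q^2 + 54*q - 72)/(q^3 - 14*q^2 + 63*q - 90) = (q - 4)/(q - 5)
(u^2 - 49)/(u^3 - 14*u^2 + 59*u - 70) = (u + 7)/(u^2 - 7*u + 10)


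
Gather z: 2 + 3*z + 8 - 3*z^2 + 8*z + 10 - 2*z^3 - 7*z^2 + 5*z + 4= -2*z^3 - 10*z^2 + 16*z + 24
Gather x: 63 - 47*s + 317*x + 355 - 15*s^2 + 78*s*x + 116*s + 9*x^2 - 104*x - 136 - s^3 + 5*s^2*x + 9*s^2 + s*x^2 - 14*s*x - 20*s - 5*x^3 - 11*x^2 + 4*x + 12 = -s^3 - 6*s^2 + 49*s - 5*x^3 + x^2*(s - 2) + x*(5*s^2 + 64*s + 217) + 294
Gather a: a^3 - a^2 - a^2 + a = a^3 - 2*a^2 + a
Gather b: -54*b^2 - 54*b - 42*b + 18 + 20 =-54*b^2 - 96*b + 38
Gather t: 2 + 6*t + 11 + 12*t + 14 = 18*t + 27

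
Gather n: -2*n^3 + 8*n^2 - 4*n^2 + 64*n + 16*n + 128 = -2*n^3 + 4*n^2 + 80*n + 128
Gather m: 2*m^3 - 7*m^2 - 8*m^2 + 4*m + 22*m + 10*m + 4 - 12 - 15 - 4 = 2*m^3 - 15*m^2 + 36*m - 27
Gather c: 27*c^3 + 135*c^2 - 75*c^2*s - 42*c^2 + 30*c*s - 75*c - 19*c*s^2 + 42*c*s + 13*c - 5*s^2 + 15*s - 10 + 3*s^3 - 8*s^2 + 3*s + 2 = 27*c^3 + c^2*(93 - 75*s) + c*(-19*s^2 + 72*s - 62) + 3*s^3 - 13*s^2 + 18*s - 8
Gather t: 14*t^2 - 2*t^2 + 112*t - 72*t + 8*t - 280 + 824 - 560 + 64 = 12*t^2 + 48*t + 48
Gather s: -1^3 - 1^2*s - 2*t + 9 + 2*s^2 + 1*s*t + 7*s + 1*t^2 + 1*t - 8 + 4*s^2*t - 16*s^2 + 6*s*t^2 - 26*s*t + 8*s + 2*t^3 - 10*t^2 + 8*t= s^2*(4*t - 14) + s*(6*t^2 - 25*t + 14) + 2*t^3 - 9*t^2 + 7*t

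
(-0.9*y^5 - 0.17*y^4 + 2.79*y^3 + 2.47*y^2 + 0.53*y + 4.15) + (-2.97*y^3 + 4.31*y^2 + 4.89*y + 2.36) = -0.9*y^5 - 0.17*y^4 - 0.18*y^3 + 6.78*y^2 + 5.42*y + 6.51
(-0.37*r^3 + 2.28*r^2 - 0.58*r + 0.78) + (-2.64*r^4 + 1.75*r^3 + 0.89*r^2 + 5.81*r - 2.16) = -2.64*r^4 + 1.38*r^3 + 3.17*r^2 + 5.23*r - 1.38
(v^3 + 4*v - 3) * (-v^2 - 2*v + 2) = -v^5 - 2*v^4 - 2*v^3 - 5*v^2 + 14*v - 6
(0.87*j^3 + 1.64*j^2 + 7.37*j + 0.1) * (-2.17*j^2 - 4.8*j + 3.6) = -1.8879*j^5 - 7.7348*j^4 - 20.7329*j^3 - 29.689*j^2 + 26.052*j + 0.36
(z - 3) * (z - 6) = z^2 - 9*z + 18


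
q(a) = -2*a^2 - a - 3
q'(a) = -4*a - 1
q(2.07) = -13.64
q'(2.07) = -9.28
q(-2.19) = -10.40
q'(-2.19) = 7.76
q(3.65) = -33.30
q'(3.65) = -15.60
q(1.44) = -8.59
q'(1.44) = -6.76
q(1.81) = -11.36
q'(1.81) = -8.24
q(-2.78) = -15.68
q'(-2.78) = 10.12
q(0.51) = -4.03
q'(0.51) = -3.04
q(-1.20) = -4.68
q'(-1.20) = 3.80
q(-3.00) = -18.00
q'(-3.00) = 11.00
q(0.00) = -3.00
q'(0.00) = -1.00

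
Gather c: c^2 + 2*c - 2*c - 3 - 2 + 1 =c^2 - 4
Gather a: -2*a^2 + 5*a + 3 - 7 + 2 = -2*a^2 + 5*a - 2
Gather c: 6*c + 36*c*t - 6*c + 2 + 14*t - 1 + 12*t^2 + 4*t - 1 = 36*c*t + 12*t^2 + 18*t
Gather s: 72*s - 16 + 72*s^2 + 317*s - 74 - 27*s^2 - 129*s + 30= 45*s^2 + 260*s - 60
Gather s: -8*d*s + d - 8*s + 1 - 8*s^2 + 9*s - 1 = d - 8*s^2 + s*(1 - 8*d)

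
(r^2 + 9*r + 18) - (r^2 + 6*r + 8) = 3*r + 10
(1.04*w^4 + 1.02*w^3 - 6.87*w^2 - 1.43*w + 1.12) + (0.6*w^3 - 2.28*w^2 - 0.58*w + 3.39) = 1.04*w^4 + 1.62*w^3 - 9.15*w^2 - 2.01*w + 4.51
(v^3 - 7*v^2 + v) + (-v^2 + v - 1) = v^3 - 8*v^2 + 2*v - 1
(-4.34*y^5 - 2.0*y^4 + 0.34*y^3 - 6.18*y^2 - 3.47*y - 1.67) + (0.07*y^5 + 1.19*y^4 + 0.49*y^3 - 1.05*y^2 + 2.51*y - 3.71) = -4.27*y^5 - 0.81*y^4 + 0.83*y^3 - 7.23*y^2 - 0.96*y - 5.38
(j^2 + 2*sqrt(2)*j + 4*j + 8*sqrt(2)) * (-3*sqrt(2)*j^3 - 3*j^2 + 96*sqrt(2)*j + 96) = -3*sqrt(2)*j^5 - 12*sqrt(2)*j^4 - 15*j^4 - 60*j^3 + 90*sqrt(2)*j^3 + 480*j^2 + 360*sqrt(2)*j^2 + 192*sqrt(2)*j + 1920*j + 768*sqrt(2)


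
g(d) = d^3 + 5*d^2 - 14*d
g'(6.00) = 154.00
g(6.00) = 312.00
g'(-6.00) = 34.00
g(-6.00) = 48.00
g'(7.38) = 223.19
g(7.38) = 570.95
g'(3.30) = 51.67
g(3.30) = 44.19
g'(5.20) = 119.12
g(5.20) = 203.01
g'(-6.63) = 51.57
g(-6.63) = 21.17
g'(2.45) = 28.51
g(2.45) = 10.42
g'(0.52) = -7.99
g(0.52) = -5.79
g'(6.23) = 164.74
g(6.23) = 348.65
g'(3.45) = 56.21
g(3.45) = 52.28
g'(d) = 3*d^2 + 10*d - 14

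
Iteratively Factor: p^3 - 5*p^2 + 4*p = (p - 4)*(p^2 - p) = (p - 4)*(p - 1)*(p)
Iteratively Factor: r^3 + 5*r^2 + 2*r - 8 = (r - 1)*(r^2 + 6*r + 8) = (r - 1)*(r + 2)*(r + 4)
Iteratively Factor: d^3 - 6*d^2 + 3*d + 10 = (d + 1)*(d^2 - 7*d + 10) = (d - 5)*(d + 1)*(d - 2)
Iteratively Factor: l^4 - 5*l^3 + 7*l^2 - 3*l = (l - 3)*(l^3 - 2*l^2 + l) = (l - 3)*(l - 1)*(l^2 - l) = (l - 3)*(l - 1)^2*(l)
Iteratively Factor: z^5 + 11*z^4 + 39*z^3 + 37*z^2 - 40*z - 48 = (z + 4)*(z^4 + 7*z^3 + 11*z^2 - 7*z - 12) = (z + 4)^2*(z^3 + 3*z^2 - z - 3) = (z + 1)*(z + 4)^2*(z^2 + 2*z - 3) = (z + 1)*(z + 3)*(z + 4)^2*(z - 1)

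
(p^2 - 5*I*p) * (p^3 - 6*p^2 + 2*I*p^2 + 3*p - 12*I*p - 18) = p^5 - 6*p^4 - 3*I*p^4 + 13*p^3 + 18*I*p^3 - 78*p^2 - 15*I*p^2 + 90*I*p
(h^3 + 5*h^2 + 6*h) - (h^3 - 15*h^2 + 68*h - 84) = 20*h^2 - 62*h + 84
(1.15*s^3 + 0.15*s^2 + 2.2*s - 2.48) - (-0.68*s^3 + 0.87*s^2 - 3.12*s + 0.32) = 1.83*s^3 - 0.72*s^2 + 5.32*s - 2.8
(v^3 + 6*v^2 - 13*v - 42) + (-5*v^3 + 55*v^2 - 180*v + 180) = -4*v^3 + 61*v^2 - 193*v + 138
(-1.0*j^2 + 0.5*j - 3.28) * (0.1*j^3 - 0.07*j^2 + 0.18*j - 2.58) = -0.1*j^5 + 0.12*j^4 - 0.543*j^3 + 2.8996*j^2 - 1.8804*j + 8.4624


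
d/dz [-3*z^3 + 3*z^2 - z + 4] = -9*z^2 + 6*z - 1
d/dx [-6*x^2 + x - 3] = 1 - 12*x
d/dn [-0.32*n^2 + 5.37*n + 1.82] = 5.37 - 0.64*n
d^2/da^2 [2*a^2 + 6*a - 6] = 4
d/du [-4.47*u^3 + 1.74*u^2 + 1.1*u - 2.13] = -13.41*u^2 + 3.48*u + 1.1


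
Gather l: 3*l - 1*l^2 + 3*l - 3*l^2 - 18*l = -4*l^2 - 12*l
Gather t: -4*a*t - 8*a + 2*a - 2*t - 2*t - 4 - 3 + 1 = -6*a + t*(-4*a - 4) - 6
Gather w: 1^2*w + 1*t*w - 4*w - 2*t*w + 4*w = w*(1 - t)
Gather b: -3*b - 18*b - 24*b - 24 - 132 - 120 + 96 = -45*b - 180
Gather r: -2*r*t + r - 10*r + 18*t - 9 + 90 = r*(-2*t - 9) + 18*t + 81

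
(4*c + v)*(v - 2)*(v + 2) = 4*c*v^2 - 16*c + v^3 - 4*v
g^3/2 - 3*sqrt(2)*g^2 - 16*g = g*(g/2 + sqrt(2))*(g - 8*sqrt(2))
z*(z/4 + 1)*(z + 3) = z^3/4 + 7*z^2/4 + 3*z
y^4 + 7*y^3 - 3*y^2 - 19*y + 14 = (y - 1)^2*(y + 2)*(y + 7)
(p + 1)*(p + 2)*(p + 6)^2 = p^4 + 15*p^3 + 74*p^2 + 132*p + 72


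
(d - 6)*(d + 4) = d^2 - 2*d - 24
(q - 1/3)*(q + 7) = q^2 + 20*q/3 - 7/3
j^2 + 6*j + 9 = (j + 3)^2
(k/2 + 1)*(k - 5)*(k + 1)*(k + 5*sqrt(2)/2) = k^4/2 - k^3 + 5*sqrt(2)*k^3/4 - 13*k^2/2 - 5*sqrt(2)*k^2/2 - 65*sqrt(2)*k/4 - 5*k - 25*sqrt(2)/2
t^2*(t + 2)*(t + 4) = t^4 + 6*t^3 + 8*t^2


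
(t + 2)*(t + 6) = t^2 + 8*t + 12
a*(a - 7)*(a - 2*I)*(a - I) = a^4 - 7*a^3 - 3*I*a^3 - 2*a^2 + 21*I*a^2 + 14*a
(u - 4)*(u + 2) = u^2 - 2*u - 8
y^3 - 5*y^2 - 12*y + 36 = (y - 6)*(y - 2)*(y + 3)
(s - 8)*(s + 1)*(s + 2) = s^3 - 5*s^2 - 22*s - 16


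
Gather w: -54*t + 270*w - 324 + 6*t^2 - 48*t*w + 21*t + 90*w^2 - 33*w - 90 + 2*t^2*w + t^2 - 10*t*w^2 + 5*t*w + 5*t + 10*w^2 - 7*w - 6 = 7*t^2 - 28*t + w^2*(100 - 10*t) + w*(2*t^2 - 43*t + 230) - 420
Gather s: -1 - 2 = -3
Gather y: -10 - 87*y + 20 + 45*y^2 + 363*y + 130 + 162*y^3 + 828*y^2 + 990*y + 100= 162*y^3 + 873*y^2 + 1266*y + 240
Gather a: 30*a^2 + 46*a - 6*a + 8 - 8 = 30*a^2 + 40*a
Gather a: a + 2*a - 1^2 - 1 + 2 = 3*a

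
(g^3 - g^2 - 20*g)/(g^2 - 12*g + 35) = g*(g + 4)/(g - 7)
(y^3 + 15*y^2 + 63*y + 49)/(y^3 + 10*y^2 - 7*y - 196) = (y + 1)/(y - 4)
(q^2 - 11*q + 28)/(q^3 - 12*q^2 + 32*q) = (q - 7)/(q*(q - 8))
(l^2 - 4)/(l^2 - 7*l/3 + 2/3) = 3*(l + 2)/(3*l - 1)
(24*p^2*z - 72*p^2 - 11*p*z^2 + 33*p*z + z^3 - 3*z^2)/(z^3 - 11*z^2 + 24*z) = (24*p^2 - 11*p*z + z^2)/(z*(z - 8))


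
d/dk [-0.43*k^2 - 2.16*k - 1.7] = -0.86*k - 2.16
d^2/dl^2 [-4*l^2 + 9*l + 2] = -8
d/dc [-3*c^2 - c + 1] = -6*c - 1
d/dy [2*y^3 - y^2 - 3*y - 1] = 6*y^2 - 2*y - 3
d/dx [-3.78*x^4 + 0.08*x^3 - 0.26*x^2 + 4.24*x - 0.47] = -15.12*x^3 + 0.24*x^2 - 0.52*x + 4.24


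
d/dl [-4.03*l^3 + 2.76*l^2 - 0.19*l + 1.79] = -12.09*l^2 + 5.52*l - 0.19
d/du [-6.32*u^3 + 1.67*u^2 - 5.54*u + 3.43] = -18.96*u^2 + 3.34*u - 5.54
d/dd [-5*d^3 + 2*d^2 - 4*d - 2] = -15*d^2 + 4*d - 4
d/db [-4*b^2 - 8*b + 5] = -8*b - 8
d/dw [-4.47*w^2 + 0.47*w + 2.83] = 0.47 - 8.94*w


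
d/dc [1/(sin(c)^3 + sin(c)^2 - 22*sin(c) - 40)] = (-3*sin(c)^2 - 2*sin(c) + 22)*cos(c)/(sin(c)^3 + sin(c)^2 - 22*sin(c) - 40)^2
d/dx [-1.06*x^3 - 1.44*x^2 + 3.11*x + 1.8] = -3.18*x^2 - 2.88*x + 3.11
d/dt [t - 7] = 1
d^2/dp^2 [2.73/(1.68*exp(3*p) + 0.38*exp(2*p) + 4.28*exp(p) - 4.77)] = (2.73*(5.04*exp(2*p) + 0.76*exp(p) + 4.28)*(10.08*exp(2*p) + 1.52*exp(p) + 8.56)*exp(p) - (41.2776*exp(2*p) + 4.1496*exp(p) + 11.6844)*(1.68*exp(3*p) + 0.38*exp(2*p) + 4.28*exp(p) - 4.77))*exp(p)/(1.68*exp(3*p) + 0.38*exp(2*p) + 4.28*exp(p) - 4.77)^3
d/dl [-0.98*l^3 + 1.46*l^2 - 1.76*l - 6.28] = -2.94*l^2 + 2.92*l - 1.76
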